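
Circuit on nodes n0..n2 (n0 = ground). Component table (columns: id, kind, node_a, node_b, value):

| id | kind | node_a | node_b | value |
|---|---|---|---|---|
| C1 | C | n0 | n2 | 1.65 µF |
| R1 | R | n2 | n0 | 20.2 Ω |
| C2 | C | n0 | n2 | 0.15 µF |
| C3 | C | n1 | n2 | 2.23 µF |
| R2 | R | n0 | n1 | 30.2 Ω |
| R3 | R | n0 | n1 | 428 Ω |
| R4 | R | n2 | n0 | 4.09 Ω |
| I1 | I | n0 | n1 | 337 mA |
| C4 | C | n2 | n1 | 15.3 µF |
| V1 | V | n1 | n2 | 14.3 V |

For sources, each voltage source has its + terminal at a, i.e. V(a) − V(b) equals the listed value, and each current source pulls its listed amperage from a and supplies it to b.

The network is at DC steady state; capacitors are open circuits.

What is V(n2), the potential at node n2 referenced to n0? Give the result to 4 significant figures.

-0.5158 V

MNA unknowns: 2 node voltages V₁..V_2 plus 1 source current (V1)
C1: Y=0.000 on G[0,2]
R1: Y=0.04950 on G[2,0]
C2: Y=0.000 on G[0,2]
C3: Y=0.000 on G[1,2]
R2: Y=0.03311 on G[0,1]
R3: Y=0.002336 on G[0,1]
R4: Y=0.2445 on G[2,0]
I1: z[0]−=0.337, z[1]+=0.337
C4: Y=0.000 on G[2,1]
V1: row V1−V2=14.3, i_V1 at 1,2
solve → V1=13.78, V2=-0.5158
aux → i_V1=-0.1516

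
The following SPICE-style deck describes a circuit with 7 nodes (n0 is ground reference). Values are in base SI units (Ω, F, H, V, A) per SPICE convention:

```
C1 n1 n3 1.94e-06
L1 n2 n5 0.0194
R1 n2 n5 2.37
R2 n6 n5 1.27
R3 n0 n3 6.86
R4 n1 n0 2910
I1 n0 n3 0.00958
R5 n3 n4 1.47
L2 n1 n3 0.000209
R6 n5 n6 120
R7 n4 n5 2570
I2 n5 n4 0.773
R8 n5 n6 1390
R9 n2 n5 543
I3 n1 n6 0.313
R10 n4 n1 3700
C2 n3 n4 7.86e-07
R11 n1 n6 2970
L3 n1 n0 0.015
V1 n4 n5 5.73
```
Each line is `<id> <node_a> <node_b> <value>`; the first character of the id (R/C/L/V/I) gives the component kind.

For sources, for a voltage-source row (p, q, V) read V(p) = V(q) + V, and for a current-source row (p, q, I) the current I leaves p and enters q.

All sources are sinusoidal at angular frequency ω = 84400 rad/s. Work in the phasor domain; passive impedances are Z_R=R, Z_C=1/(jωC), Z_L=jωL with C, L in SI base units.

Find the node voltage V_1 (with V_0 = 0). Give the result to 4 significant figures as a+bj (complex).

MNA unknowns: 6 node voltages V₁..V_6 plus 1 source current (V1)
C1: Y=0.000+0.1637j on G[1,3]
L1: Y=0.000-0.0006107j on G[2,5]
R1: Y=0.4219+0.000j on G[2,5]
R2: Y=0.7874+0.000j on G[6,5]
R3: Y=0.1458+0.000j on G[0,3]
R4: Y=0.0003436+0.000j on G[1,0]
I1: z[0]−=0.00958, z[3]+=0.00958
R5: Y=0.6803+0.000j on G[3,4]
L2: Y=0.000-0.05669j on G[1,3]
R6: Y=0.008333+0.000j on G[5,6]
R7: Y=0.0003891+0.000j on G[4,5]
I2: z[5]−=0.773, z[4]+=0.773
R8: Y=0.0007194+0.000j on G[5,6]
R9: Y=0.001842+0.000j on G[2,5]
I3: z[1]−=0.313, z[6]+=0.313
R10: Y=0.0002703+0.000j on G[4,1]
C2: Y=0.000+0.06634j on G[3,4]
R11: Y=0.0003367+0.000j on G[1,6]
L3: Y=0.000-0.0007899j on G[1,0]
V1: row V4−V5=5.73, i_V1 at 4,5
solve → V1=0.02334+2.953j, V2=-5.222-0.04884j, V3=0.04966-0.006835j, V4=0.5079-0.04884j, V5=-5.222-0.04884j, V6=-4.827-0.04757j
aux → i_V1=0.4561-0.001010j

0.02334+2.953j V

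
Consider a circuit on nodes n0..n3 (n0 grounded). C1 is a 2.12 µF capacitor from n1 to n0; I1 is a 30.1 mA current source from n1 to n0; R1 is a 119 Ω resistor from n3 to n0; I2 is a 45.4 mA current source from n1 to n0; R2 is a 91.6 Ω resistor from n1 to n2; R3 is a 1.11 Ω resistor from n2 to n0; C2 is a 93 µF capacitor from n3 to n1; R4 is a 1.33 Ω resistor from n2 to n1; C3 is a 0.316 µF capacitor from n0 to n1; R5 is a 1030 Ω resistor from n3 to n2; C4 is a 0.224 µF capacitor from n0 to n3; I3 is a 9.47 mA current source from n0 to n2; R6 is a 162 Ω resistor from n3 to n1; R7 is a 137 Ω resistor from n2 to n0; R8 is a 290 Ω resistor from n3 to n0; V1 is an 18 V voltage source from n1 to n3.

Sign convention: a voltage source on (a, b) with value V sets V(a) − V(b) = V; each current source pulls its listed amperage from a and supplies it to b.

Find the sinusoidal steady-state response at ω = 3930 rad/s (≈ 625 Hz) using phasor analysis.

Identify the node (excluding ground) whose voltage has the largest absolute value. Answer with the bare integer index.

3

Apply KCL at each of the 3 non-ground nodes and solve the resulting linear system.
Node n1: branches {C1, I1, I2, R2, C2, R4, C3, R6, V1} → V_1 = 0.3561+0.02841j
Node n2: branches {R2, R3, R4, R5, I3, R7} → V_2 = 0.1579+0.01298j
Node n3: branches {R1, C2, R5, C4, R6, R8, V1} → V_3 = -17.64+0.02841j
Source currents: i(V1)=-0.3375-6.594j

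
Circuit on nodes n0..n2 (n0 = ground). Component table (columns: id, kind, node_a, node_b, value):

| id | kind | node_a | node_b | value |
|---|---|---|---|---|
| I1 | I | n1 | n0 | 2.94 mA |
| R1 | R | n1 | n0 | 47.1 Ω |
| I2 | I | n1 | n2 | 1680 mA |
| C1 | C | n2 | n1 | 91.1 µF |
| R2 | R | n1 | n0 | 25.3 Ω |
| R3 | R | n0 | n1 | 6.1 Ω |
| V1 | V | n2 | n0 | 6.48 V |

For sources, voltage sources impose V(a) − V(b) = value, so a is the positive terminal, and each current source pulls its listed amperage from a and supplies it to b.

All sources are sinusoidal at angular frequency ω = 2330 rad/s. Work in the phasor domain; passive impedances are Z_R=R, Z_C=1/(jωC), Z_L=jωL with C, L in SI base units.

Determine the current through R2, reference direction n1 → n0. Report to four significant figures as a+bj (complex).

-0.03565+0.2756j A

Element admittances at ω=2330 rad/s:
  I1: injects 0.00294 A into n0 (from n1)
  Y(R1) = 0.02123+0.000j S between n1,n0
  I2: injects 1.68 A into n2 (from n1)
  Y(C1) = 0.000+0.2123j S between n2,n1
  Y(R2) = 0.03953+0.000j S between n1,n0
  Y(R3) = 0.1639+0.000j S between n0,n1
  V1: constraint V(n2)−V(n0) = 6.48
Assemble and solve the 3×3 MNA system:
  V(n1)=-0.9020+6.974j  V(n2)=6.480+0.000j
  i(V1)=0.1997-1.567j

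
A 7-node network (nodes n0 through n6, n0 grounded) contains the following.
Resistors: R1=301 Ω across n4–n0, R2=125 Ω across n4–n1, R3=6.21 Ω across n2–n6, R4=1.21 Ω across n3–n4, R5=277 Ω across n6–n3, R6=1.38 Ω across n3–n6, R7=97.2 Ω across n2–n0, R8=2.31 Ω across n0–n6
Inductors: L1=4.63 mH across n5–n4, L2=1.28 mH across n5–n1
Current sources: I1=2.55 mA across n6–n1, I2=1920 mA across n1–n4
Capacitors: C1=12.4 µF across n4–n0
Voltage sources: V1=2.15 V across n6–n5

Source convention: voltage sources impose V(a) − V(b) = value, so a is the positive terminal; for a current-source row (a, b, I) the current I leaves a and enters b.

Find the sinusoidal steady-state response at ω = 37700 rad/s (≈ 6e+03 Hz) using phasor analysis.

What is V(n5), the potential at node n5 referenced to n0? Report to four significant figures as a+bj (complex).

-4.081-0.1332j V

Apply KCL at each of the 6 non-ground nodes and solve the resulting linear system.
Node n1: branches {R2, L2, I1, I2} → V_1 = -34.05-79.46j
Node n2: branches {R3, R7} → V_2 = -1.815-0.1252j
Node n3: branches {R4, R5, R6} → V_3 = -0.8307-1.034j
Node n4: branches {R1, R2, L1, R4, I2, C1} → V_4 = 0.1391-1.827j
Node n5: branches {L1, L2, V1} → V_5 = -4.081-0.1332j
Node n6: branches {R3, I1, R5, R6, R8, V1} → V_6 = -1.931-0.1332j
Source currents: i(V1)=1.654-0.5969j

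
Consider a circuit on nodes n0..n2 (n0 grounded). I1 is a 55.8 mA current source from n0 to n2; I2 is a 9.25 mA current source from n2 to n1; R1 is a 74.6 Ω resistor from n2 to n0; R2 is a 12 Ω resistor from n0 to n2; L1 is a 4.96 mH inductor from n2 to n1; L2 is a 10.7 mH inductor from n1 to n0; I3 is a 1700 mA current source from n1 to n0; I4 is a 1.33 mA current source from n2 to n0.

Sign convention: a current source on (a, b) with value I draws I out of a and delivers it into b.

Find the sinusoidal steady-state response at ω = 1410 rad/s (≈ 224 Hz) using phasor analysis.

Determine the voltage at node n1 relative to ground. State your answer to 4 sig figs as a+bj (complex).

Apply KCL at each of the 2 non-ground nodes and solve the resulting linear system.
Node n1: branches {I2, L1, L2, I3} → V_1 = -6.431-11.09j
Node n2: branches {I1, I2, R1, R2, L1, I4} → V_2 = -9.412-4.406j

-6.431-11.09j V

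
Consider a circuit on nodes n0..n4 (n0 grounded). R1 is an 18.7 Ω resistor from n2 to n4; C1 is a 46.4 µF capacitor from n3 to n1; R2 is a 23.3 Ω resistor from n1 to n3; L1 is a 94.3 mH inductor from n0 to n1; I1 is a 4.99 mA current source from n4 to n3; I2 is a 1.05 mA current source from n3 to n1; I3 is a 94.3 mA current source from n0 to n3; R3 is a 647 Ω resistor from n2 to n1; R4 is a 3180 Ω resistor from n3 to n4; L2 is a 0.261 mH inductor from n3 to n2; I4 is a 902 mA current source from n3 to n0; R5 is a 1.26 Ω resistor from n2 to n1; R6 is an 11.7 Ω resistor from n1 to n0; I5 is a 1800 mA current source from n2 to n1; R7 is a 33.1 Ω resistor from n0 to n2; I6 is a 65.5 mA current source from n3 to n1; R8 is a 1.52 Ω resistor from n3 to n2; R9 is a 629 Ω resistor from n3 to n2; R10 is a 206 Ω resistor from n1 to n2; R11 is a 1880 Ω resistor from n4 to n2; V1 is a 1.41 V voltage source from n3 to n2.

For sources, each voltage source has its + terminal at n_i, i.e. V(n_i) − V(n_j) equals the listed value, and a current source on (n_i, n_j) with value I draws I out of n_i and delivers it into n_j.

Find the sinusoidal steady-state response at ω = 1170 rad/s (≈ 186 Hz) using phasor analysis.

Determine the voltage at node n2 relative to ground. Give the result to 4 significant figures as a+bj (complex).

Element admittances at ω=1170 rad/s:
  Y(R1) = 0.05348+0.000j S between n2,n4
  Y(C1) = 0.000+0.05429j S between n3,n1
  Y(R2) = 0.04292+0.000j S between n1,n3
  Y(L1) = 0.000-0.009064j S between n0,n1
  I1: injects 0.00499 A into n3 (from n4)
  I2: injects 0.00105 A into n1 (from n3)
  I3: injects 0.0943 A into n3 (from n0)
  Y(R3) = 0.001546+0.000j S between n2,n1
  Y(R4) = 0.0003145+0.000j S between n3,n4
  Y(L2) = 0.000-3.275j S between n3,n2
  I4: injects 0.902 A into n0 (from n3)
  Y(R5) = 0.7937+0.000j S between n2,n1
  Y(R6) = 0.08547+0.000j S between n1,n0
  I5: injects 1.8 A into n1 (from n2)
  Y(R7) = 0.03021+0.000j S between n0,n2
  I6: injects 0.0655 A into n1 (from n3)
  Y(R8) = 0.6579+0.000j S between n3,n2
  Y(R9) = 0.001590+0.000j S between n3,n2
  Y(R10) = 0.004854+0.000j S between n1,n2
  Y(R11) = 0.0005319+0.000j S between n4,n2
  V1: constraint V(n3)−V(n2) = 1.41
Assemble and solve the 5×5 MNA system:
  V(n1)=-6.182-0.5133j  V(n2)=-9.093-0.4022j  V(n3)=-7.683-0.4022j  V(n4)=-9.176-0.4022j
  i(V1)=-1.729+4.694j

-9.093-0.4022j V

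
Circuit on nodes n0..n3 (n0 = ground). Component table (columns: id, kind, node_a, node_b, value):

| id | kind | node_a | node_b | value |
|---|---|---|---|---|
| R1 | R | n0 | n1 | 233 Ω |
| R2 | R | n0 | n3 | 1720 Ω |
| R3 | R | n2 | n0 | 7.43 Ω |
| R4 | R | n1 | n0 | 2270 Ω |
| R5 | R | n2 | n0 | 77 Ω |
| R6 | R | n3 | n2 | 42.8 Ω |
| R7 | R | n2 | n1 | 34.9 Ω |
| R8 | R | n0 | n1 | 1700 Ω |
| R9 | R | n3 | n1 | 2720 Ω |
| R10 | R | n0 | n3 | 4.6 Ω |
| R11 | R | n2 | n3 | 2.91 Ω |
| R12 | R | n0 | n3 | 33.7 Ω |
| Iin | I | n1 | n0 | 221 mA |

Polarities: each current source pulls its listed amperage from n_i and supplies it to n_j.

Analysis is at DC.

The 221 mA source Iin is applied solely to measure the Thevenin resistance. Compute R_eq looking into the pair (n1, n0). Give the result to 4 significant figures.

R_eq = 31.48 Ω

Apply KCL at each of the 3 non-ground nodes and solve the resulting linear system.
Node n1: branches {R1, R4, R7, R8, R9, Iin} → V_1 = -6.956
Node n2: branches {R3, R5, R6, R7, R11} → V_2 = -0.6195
Node n3: branches {R2, R6, R9, R10, R11, R12} → V_3 = -0.3738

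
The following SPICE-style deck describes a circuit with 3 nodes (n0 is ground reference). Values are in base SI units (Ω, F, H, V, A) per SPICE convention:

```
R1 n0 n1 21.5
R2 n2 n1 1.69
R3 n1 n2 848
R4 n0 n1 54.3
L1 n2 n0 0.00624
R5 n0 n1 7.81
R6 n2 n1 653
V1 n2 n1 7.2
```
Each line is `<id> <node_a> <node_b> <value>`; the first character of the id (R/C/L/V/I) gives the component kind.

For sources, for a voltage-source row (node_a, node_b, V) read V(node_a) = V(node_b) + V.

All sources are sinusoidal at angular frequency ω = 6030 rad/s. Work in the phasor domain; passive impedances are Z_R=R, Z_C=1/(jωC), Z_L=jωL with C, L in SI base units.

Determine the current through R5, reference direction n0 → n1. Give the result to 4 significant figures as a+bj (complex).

Apply KCL at each of the 2 non-ground nodes and solve the resulting linear system.
Node n1: branches {R1, R2, R3, R4, R5, R6, V1} → V_1 = -0.1340+0.9732j
Node n2: branches {R2, R3, L1, R6, V1} → V_2 = 7.066+0.9732j
Source currents: i(V1)=-4.306+0.1878j

0.01716-0.1246j A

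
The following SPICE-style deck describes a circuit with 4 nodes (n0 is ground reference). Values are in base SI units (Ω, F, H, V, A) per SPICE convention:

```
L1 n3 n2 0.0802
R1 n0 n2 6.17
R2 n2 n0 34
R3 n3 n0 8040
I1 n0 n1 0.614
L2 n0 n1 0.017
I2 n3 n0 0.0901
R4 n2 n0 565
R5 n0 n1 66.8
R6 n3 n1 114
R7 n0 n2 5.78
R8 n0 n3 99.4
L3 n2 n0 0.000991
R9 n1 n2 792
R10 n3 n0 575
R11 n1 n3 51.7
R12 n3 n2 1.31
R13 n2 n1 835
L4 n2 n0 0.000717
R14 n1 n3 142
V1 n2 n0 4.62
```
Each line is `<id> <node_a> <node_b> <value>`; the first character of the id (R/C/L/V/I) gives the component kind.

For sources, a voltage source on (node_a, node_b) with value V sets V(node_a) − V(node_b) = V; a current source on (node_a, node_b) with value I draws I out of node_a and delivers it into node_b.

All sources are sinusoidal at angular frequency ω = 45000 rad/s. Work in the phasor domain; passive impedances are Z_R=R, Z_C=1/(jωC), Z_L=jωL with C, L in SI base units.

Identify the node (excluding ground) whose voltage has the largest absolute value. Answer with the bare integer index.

1

MNA unknowns: 3 node voltages V₁..V_3 plus 1 source current (V1)
L1: Y=0.000-0.0002771j on G[3,2]
R1: Y=0.1621+0.000j on G[0,2]
R2: Y=0.02941+0.000j on G[2,0]
R3: Y=0.0001244+0.000j on G[3,0]
I1: z[0]−=0.614, z[1]+=0.614
L2: Y=0.000-0.001307j on G[0,1]
I2: z[3]−=0.0901, z[0]+=0.0901
R4: Y=0.001770+0.000j on G[2,0]
R5: Y=0.01497+0.000j on G[0,1]
R6: Y=0.008772+0.000j on G[3,1]
R7: Y=0.1730+0.000j on G[0,2]
R8: Y=0.01006+0.000j on G[0,3]
L3: Y=0.000-0.02242j on G[2,0]
R9: Y=0.001263+0.000j on G[1,2]
R10: Y=0.001739+0.000j on G[3,0]
R11: Y=0.01934+0.000j on G[1,3]
R12: Y=0.7634+0.000j on G[3,2]
R13: Y=0.001198+0.000j on G[2,1]
L4: Y=0.000-0.03099j on G[2,0]
R14: Y=0.007042+0.000j on G[1,3]
V1: row V2−V0=4.62, i_V1 at 2,0
solve → V1=15.16+0.3881j, V2=4.620+0.000j, V3=4.898+0.01693j
aux → i_V1=-1.454+0.2606j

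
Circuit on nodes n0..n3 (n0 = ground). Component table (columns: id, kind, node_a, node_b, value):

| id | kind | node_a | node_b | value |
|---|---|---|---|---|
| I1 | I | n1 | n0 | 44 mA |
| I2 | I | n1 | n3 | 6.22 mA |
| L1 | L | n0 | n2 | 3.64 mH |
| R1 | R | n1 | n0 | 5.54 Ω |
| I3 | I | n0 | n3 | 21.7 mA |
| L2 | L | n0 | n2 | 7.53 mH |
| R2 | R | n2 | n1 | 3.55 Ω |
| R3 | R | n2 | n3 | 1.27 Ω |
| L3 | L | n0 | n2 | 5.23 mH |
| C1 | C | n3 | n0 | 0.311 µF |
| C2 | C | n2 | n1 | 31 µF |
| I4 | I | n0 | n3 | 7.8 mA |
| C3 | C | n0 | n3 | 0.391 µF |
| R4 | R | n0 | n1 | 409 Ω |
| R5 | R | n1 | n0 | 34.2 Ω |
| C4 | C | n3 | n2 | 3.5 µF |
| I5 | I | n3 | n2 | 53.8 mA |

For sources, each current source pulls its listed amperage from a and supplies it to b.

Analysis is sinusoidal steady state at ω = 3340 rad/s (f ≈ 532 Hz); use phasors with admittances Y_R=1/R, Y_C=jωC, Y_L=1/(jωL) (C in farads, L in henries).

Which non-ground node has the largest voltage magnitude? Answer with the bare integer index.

1

Apply KCL at each of the 3 non-ground nodes and solve the resulting linear system.
Node n1: branches {I1, I2, R1, R2, C2, R4, R5} → V_1 = -0.07742+0.02990j
Node n2: branches {L1, L2, R2, R3, L3, C2, C4, I5} → V_2 = 0.03556+0.01090j
Node n3: branches {I2, I3, R3, C1, I4, C3, C4, I5} → V_3 = 0.01264+0.01120j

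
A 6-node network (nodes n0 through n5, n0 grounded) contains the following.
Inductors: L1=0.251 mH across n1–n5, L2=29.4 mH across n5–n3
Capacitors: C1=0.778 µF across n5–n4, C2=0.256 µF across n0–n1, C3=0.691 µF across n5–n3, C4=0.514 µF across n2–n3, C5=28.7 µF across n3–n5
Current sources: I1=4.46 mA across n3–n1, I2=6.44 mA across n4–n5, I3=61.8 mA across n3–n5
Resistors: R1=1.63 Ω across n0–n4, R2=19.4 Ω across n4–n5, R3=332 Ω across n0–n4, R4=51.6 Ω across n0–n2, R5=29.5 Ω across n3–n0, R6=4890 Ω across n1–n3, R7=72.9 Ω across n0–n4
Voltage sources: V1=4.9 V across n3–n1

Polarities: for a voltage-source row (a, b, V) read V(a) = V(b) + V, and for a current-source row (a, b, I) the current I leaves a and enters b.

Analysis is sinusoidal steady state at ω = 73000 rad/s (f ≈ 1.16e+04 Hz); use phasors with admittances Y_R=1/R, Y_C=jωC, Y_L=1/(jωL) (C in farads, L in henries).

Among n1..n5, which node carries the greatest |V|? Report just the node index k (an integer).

Apply KCL at each of the 5 non-ground nodes and solve the resulting linear system.
Node n1: branches {L1, I1, C2, R6, V1} → V_1 = -4.490+0.5660j
Node n2: branches {R4, C4} → V_2 = 0.09321+0.6142j
Node n3: branches {I1, I3, L2, R5, C3, C4, R6, C5, V1} → V_3 = 0.4104+0.5660j
Node n4: branches {C1, R1, R2, R3, I2, R7} → V_4 = -0.008158+0.08380j
Node n5: branches {L1, C1, R2, I2, I3, L2, C3, C5} → V_5 = 0.5131+0.5340j
Source currents: i(V1)=-0.01429+0.1891j

1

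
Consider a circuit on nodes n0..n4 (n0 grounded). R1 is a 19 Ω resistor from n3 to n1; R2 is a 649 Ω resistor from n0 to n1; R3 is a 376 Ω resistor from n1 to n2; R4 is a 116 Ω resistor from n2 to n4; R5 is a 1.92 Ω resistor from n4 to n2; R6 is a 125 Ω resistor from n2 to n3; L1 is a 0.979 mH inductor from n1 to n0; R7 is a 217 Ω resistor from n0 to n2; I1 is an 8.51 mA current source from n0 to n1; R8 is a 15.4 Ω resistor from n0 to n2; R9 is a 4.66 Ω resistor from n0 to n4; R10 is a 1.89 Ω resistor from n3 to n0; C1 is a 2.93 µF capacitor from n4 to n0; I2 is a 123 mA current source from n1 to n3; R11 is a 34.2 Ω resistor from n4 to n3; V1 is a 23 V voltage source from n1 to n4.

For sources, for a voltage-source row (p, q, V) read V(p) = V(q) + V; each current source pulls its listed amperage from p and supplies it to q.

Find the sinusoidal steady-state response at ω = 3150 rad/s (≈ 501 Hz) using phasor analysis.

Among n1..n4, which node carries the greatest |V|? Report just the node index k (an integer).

4

MNA unknowns: 4 node voltages V₁..V_4 plus 1 source current (V1)
R1: Y=0.05263+0.000j on G[3,1]
R2: Y=0.001541+0.000j on G[0,1]
R3: Y=0.002660+0.000j on G[1,2]
R4: Y=0.008621+0.000j on G[2,4]
R5: Y=0.5208+0.000j on G[4,2]
R6: Y=0.008000+0.000j on G[2,3]
L1: Y=0.000-0.3243j on G[1,0]
R7: Y=0.004608+0.000j on G[0,2]
I1: z[0]−=0.00851, z[1]+=0.00851
R8: Y=0.06494+0.000j on G[0,2]
R9: Y=0.2146+0.000j on G[0,4]
R10: Y=0.5291+0.000j on G[3,0]
C1: Y=0.000+0.009229j on G[4,0]
I2: z[1]−=0.123, z[3]+=0.123
R11: Y=0.02924+0.000j on G[4,3]
V1: row V1−V4=23, i_V1 at 1,4
solve → V1=10.65+10.10j, V2=-10.68+8.838j, V3=0.3824+1.451j, V4=-12.35+10.10j
aux → i_V1=-4.004+2.978j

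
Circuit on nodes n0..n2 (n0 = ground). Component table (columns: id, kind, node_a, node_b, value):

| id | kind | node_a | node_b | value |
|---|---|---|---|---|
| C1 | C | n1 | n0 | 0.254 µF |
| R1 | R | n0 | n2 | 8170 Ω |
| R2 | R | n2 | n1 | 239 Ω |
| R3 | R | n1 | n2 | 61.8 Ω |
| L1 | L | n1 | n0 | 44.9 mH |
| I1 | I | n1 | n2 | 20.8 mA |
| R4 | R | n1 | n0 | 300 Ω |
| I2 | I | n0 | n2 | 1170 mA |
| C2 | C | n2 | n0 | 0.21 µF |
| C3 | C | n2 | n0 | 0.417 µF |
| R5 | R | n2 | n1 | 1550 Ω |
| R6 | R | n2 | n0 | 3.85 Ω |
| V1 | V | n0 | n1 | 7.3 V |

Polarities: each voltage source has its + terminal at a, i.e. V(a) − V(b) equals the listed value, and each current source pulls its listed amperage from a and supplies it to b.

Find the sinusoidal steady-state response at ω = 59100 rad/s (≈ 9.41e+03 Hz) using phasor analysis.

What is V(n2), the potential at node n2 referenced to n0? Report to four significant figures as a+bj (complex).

Apply KCL at each of the 2 non-ground nodes and solve the resulting linear system.
Node n1: branches {C1, R2, R3, L1, I1, R4, R5, V1} → V_1 = -7.300+0.000j
Node n2: branches {R1, R2, R3, I1, I2, C2, C3, R5, R6} → V_2 = 3.630-0.4790j
Source currents: i(V1)=-0.2332-0.09677j

3.630-0.4790j V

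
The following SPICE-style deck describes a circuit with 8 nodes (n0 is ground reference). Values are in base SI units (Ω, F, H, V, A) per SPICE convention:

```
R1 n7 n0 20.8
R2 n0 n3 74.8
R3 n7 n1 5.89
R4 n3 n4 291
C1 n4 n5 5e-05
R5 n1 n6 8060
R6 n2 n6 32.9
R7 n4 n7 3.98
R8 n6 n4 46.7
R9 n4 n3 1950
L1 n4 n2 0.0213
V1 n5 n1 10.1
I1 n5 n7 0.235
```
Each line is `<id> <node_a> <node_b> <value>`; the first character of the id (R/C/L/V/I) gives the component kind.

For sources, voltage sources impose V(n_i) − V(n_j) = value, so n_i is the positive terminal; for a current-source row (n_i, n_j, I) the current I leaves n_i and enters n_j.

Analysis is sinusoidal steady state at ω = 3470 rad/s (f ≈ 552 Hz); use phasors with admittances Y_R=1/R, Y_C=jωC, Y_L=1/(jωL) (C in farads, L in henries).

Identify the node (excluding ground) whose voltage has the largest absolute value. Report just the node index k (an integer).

Element admittances at ω=3470 rad/s:
  Y(R1) = 0.04808+0.000j S between n7,n0
  Y(R2) = 0.01337+0.000j S between n0,n3
  Y(R3) = 0.1698+0.000j S between n7,n1
  Y(R4) = 0.003436+0.000j S between n3,n4
  Y(C1) = 0.000+0.1735j S between n4,n5
  Y(R5) = 0.0001241+0.000j S between n1,n6
  Y(R6) = 0.03040+0.000j S between n2,n6
  Y(R7) = 0.2513+0.000j S between n4,n7
  Y(R8) = 0.02141+0.000j S between n6,n4
  Y(R9) = 0.0005128+0.000j S between n4,n3
  Y(L1) = 0.000-0.01353j S between n4,n2
  V1: constraint V(n5)−V(n1) = 10.1
  I1: injects 0.235 A into n7 (from n5)
Assemble and solve the 8×8 MNA system:
  V(n1)=-5.424-2.373j  V(n2)=2.430+1.401j  V(n3)=0.5565+0.3270j  V(n4)=2.441+1.434j  V(n5)=4.676-2.373j  V(n6)=2.416+1.406j  V(n7)=-0.1548-0.09092j
  i(V1)=-0.8955-0.3879j

1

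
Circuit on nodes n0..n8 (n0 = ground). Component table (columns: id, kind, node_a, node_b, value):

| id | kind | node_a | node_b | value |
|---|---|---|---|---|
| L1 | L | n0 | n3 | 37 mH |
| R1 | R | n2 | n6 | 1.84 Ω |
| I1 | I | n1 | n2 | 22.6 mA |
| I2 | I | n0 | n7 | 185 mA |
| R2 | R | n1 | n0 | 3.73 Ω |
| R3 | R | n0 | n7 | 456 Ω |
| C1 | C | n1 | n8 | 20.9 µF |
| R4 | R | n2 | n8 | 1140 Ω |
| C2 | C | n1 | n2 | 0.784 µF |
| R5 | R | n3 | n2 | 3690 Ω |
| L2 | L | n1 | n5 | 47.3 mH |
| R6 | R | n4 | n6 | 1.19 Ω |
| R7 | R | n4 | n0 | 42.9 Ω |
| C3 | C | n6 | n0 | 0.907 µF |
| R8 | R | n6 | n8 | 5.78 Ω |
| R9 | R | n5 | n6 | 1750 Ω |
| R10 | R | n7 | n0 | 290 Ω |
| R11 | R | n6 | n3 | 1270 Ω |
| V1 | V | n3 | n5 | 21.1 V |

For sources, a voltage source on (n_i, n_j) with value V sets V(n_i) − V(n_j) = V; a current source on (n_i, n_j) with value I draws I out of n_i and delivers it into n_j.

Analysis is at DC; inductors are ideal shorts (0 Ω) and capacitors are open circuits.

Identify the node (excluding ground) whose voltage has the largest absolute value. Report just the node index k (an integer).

7

MNA unknowns: 8 node voltages V₁..V_8 plus 3 source currents (L1, L2, V1)
L1: row V0−V3=0, i_L1 at 0,3
R1: Y=0.5435 on G[2,6]
I1: z[1]−=0.0226, z[2]+=0.0226
I2: z[0]−=0.185, z[7]+=0.185
R2: Y=0.2681 on G[1,0]
R3: Y=0.002193 on G[0,7]
C1: Y=0.000 on G[1,8]
R4: Y=0.0008772 on G[2,8]
C2: Y=0.000 on G[1,2]
R5: Y=0.0002710 on G[3,2]
L2: row V1−V5=0, i_L2 at 1,5
R6: Y=0.8403 on G[4,6]
R7: Y=0.02331 on G[4,0]
C3: Y=0.000 on G[6,0]
R8: Y=0.1730 on G[6,8]
R9: Y=0.0005714 on G[5,6]
R10: Y=0.003448 on G[7,0]
R11: Y=0.0007874 on G[6,3]
V1: row V3−V5=21.1, i_V1 at 3,5
solve → V1=-21.10, V2=0.4745, V3=0.000, V4=0.4215, V5=-21.10, V6=0.4332, V7=32.79, V8=0.4334
aux → i_L1=-5.647, i_L2=5.634, i_V1=-5.647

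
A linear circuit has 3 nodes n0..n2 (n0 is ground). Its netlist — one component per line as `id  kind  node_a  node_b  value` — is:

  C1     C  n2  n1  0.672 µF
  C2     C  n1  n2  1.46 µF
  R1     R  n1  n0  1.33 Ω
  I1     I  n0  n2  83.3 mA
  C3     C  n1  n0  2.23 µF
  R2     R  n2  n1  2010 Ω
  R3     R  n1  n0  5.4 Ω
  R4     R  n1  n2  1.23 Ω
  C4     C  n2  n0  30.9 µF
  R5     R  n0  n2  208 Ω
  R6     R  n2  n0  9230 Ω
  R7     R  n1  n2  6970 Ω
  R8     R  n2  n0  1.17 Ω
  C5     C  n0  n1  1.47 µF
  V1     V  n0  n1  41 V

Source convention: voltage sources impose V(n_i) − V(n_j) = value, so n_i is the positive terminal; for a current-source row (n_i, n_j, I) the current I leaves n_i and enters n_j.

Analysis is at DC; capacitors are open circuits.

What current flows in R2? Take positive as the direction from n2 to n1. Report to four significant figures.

0.01050 A

Element admittances at DC:
  Y(C1) = 0.000 S between n2,n1
  Y(C2) = 0.000 S between n1,n2
  Y(R1) = 0.7519 S between n1,n0
  I1: injects 0.0833 A into n2 (from n0)
  Y(C3) = 0.000 S between n1,n0
  Y(R2) = 0.0004975 S between n2,n1
  Y(R3) = 0.1852 S between n1,n0
  Y(R4) = 0.8130 S between n1,n2
  Y(C4) = 0.000 S between n2,n0
  Y(R5) = 0.004808 S between n0,n2
  Y(R6) = 0.0001083 S between n2,n0
  Y(R7) = 0.0001435 S between n1,n2
  Y(R8) = 0.8547 S between n2,n0
  Y(C5) = 0.000 S between n0,n1
  V1: constraint V(n0)−V(n1) = 41
Assemble and solve the 3×3 MNA system:
  V(n1)=-41.00  V(n2)=-19.89
  i(V1)=-55.60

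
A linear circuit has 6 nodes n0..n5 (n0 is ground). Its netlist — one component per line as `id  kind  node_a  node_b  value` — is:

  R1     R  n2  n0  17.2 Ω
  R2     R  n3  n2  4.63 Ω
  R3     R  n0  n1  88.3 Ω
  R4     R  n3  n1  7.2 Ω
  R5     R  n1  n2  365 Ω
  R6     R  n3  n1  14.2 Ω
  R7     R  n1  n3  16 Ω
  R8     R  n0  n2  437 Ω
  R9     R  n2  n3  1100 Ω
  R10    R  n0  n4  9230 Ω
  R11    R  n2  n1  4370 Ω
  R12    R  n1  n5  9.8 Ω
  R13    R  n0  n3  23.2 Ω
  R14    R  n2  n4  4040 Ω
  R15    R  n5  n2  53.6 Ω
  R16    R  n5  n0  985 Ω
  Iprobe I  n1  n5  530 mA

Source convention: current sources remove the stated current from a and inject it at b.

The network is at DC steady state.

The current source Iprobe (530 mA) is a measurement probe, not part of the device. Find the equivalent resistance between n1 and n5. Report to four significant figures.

Element admittances at DC:
  Y(R1) = 0.05814 S between n2,n0
  Y(R2) = 0.2160 S between n3,n2
  Y(R3) = 0.01133 S between n0,n1
  Y(R4) = 0.1389 S between n3,n1
  Y(R5) = 0.002740 S between n1,n2
  Y(R6) = 0.07042 S between n3,n1
  Y(R7) = 0.06250 S between n1,n3
  Y(R8) = 0.002288 S between n0,n2
  Y(R9) = 0.0009091 S between n2,n3
  Y(R10) = 0.0001083 S between n0,n4
  Y(R11) = 0.0002288 S between n2,n1
  Y(R12) = 0.1020 S between n1,n5
  Y(R13) = 0.04310 S between n0,n3
  Y(R14) = 0.0002475 S between n2,n4
  Y(R15) = 0.01866 S between n5,n2
  Y(R16) = 0.001015 S between n5,n0
  Iprobe: injects 0.53 A into n5 (from n1)
Assemble and solve the 5×5 MNA system:
  V(n1)=-0.4221  V(n2)=0.1280  V(n3)=-0.1635  V(n4)=0.08906  V(n5)=4.020

R_eq = 8.382 Ω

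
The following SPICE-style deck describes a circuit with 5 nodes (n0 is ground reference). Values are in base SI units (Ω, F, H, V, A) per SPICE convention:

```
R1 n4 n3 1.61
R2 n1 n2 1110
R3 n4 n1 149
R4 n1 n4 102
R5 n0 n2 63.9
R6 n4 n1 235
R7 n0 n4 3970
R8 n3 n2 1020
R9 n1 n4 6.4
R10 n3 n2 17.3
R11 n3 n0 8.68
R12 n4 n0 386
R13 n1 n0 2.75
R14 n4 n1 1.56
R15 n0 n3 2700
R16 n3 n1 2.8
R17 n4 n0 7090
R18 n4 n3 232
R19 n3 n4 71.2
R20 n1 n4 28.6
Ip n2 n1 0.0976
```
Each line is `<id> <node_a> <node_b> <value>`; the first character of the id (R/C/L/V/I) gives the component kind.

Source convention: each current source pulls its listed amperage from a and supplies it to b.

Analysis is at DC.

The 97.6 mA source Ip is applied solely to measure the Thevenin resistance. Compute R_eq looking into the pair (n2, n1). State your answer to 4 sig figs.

R_eq = 14.21 Ω

Apply KCL at each of the 4 non-ground nodes and solve the resulting linear system.
Node n1: branches {R2, R3, R4, R6, R9, R13, R14, R16, R20, Ip} → V_1 = 0.06698
Node n2: branches {R2, R5, R8, R10, Ip} → V_2 = -1.320
Node n3: branches {R1, R8, R10, R11, R15, R16, R18, R19} → V_3 = -0.03260
Node n4: branches {R1, R3, R4, R6, R7, R9, R12, R14, R17, R18, R19, R20} → V_4 = 0.02427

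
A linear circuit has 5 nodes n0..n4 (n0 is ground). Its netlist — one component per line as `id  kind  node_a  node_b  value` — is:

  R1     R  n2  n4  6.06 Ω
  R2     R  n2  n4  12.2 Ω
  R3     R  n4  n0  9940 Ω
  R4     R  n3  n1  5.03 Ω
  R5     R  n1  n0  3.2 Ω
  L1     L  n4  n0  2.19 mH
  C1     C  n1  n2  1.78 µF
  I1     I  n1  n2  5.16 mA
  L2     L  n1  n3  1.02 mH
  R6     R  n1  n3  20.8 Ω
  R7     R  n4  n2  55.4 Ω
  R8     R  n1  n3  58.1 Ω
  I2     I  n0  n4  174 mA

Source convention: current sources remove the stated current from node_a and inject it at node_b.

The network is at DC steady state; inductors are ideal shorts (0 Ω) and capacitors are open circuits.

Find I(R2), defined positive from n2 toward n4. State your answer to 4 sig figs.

0.001596 A

Element admittances at DC:
  Y(R1) = 0.1650 S between n2,n4
  Y(R2) = 0.08197 S between n2,n4
  Y(R3) = 0.0001006 S between n4,n0
  Y(R4) = 0.1988 S between n3,n1
  Y(R5) = 0.3125 S between n1,n0
  L1: short n4↔n0 (DC inductor)
  Y(C1) = 0.000 S between n1,n2
  I1: injects 0.00516 A into n2 (from n1)
  L2: short n1↔n3 (DC inductor)
  Y(R6) = 0.04808 S between n1,n3
  Y(R7) = 0.01805 S between n4,n2
  Y(R8) = 0.01721 S between n1,n3
  I2: injects 0.174 A into n4 (from n0)
Assemble and solve the 6×6 MNA system:
  V(n1)=-0.01651  V(n2)=0.01947  V(n3)=-0.01651  V(n4)=0.000
  i(L1)=0.1792  i(L2)=0.000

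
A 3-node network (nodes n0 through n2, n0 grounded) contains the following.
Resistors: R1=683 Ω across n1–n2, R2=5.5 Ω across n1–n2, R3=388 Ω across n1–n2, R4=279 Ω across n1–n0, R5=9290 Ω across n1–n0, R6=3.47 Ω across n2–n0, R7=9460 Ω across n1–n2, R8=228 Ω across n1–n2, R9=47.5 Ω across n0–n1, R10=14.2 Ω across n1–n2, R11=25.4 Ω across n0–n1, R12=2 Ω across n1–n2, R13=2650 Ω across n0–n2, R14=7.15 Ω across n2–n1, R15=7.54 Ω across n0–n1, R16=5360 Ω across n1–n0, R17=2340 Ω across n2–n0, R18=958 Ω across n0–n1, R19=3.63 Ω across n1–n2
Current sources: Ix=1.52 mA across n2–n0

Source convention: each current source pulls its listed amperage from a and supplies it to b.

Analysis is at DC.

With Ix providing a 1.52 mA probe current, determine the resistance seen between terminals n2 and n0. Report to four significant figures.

R_eq = 2.181 Ω

Apply KCL at each of the 2 non-ground nodes and solve the resulting linear system.
Node n1: branches {R1, R2, R3, R4, R5, R7, R8, R9, R10, R11, R12, R14, R15, R16, R18, R19} → V_1 = -0.002838
Node n2: branches {R1, R2, R3, R6, R7, R8, R10, R12, R13, R14, R17, R19, Ix} → V_2 = -0.003316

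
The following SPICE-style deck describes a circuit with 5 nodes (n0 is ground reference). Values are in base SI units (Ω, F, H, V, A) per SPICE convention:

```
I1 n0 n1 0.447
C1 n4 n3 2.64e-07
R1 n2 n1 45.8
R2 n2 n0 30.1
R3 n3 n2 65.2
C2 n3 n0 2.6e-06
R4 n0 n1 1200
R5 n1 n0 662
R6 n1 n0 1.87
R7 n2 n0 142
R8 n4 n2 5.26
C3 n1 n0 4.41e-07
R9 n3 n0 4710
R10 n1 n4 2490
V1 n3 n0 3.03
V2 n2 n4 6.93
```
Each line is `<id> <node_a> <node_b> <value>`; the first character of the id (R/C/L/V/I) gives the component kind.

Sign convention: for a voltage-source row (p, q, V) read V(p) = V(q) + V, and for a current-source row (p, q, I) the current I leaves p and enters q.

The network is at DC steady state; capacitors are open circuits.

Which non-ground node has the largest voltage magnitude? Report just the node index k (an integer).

Element admittances at DC:
  I1: injects 0.447 A into n1 (from n0)
  Y(C1) = 0.000 S between n4,n3
  Y(R1) = 0.02183 S between n2,n1
  Y(R2) = 0.03322 S between n2,n0
  Y(R3) = 0.01534 S between n3,n2
  Y(C2) = 0.000 S between n3,n0
  Y(R4) = 0.0008333 S between n0,n1
  Y(R5) = 0.001511 S between n1,n0
  Y(R6) = 0.5348 S between n1,n0
  Y(R7) = 0.007042 S between n2,n0
  Y(R8) = 0.1901 S between n4,n2
  Y(C3) = 0.000 S between n1,n0
  Y(R9) = 0.0002123 S between n3,n0
  Y(R10) = 0.0004016 S between n1,n4
  V1: constraint V(n3)−V(n0) = 3.03
  V2: constraint V(n2)−V(n4) = 6.93
Assemble and solve the 6×6 MNA system:
  V(n1)=0.8287  V(n2)=0.8695  V(n3)=3.030  V(n4)=-6.060
  i(V1)=-0.03378  i(V2)=-1.320

4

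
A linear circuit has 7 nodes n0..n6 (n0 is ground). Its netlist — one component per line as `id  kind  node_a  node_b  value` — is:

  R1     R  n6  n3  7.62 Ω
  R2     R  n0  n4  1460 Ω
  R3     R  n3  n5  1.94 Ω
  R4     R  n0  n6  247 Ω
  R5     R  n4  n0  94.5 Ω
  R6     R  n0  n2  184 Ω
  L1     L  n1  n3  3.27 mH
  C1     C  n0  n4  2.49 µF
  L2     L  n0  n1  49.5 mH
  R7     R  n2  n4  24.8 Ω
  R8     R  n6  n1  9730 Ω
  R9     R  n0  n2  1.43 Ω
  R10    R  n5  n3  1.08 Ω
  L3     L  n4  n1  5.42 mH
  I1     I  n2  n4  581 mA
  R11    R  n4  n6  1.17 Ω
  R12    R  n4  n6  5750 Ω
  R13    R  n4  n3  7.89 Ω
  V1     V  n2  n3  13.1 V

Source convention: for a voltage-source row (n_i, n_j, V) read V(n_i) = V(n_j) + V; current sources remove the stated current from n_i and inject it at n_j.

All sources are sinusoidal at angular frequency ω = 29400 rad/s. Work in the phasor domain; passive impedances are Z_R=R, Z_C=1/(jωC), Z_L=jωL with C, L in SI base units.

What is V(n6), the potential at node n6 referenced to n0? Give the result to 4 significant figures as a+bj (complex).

-8.272+2.378j V

Element admittances at ω=29400 rad/s:
  Y(R1) = 0.1312+0.000j S between n6,n3
  Y(R2) = 0.0006849+0.000j S between n0,n4
  Y(R3) = 0.5155+0.000j S between n3,n5
  Y(R4) = 0.004049+0.000j S between n0,n6
  Y(R5) = 0.01058+0.000j S between n4,n0
  Y(R6) = 0.005435+0.000j S between n0,n2
  Y(L1) = 0.000-0.01040j S between n1,n3
  Y(C1) = 0.000+0.07321j S between n0,n4
  Y(L2) = 0.000-0.0006871j S between n0,n1
  Y(R7) = 0.04032+0.000j S between n2,n4
  Y(R8) = 0.0001028+0.000j S between n6,n1
  Y(R9) = 0.6993+0.000j S between n0,n2
  Y(R10) = 0.9259+0.000j S between n5,n3
  Y(L3) = 0.000-0.006276j S between n4,n1
  I1: injects 0.581 A into n4 (from n2)
  Y(R11) = 0.8547+0.000j S between n4,n6
  Y(R12) = 0.0001739+0.000j S between n4,n6
  Y(R13) = 0.1267+0.000j S between n4,n3
  V1: constraint V(n2)−V(n3) = 13.1
Assemble and solve the 7×7 MNA system:
  V(n1)=-10.35+1.403j  V(n2)=0.4428+0.7273j  V(n3)=-12.66+0.7273j  V(n4)=-7.637+2.643j  V(n5)=-12.66+0.7273j  V(n6)=-8.272+2.378j
  i(V1)=-1.219-0.4353j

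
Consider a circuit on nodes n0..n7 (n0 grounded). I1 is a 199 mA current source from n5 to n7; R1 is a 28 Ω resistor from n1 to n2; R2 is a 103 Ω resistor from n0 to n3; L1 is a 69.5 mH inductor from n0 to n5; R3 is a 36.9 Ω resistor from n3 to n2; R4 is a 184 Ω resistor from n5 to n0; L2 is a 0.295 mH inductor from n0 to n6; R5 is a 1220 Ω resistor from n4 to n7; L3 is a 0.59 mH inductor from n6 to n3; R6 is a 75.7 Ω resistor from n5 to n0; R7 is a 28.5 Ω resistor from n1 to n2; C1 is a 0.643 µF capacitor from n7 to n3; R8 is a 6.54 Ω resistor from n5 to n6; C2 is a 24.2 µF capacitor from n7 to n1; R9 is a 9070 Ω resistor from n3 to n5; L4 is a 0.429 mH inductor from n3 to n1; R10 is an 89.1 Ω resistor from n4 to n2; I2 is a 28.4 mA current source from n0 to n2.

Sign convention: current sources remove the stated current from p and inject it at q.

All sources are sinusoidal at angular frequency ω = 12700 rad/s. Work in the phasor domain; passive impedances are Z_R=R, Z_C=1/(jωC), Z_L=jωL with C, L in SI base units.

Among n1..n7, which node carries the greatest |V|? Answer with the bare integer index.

MNA unknowns: 7 node voltages V₁..V_7
I1: z[5]−=0.199, z[7]+=0.199
R1: Y=0.03571+0.000j on G[1,2]
R2: Y=0.009709+0.000j on G[0,3]
L1: Y=0.000-0.001133j on G[0,5]
R3: Y=0.02710+0.000j on G[3,2]
R4: Y=0.005435+0.000j on G[5,0]
L2: Y=0.000-0.2669j on G[0,6]
R5: Y=0.0008197+0.000j on G[4,7]
L3: Y=0.000-0.1335j on G[6,3]
R6: Y=0.01321+0.000j on G[5,0]
R7: Y=0.03509+0.000j on G[1,2]
C1: Y=0.000+0.008166j on G[7,3]
R8: Y=0.1529+0.000j on G[5,6]
C2: Y=0.000+0.3073j on G[7,1]
R9: Y=0.0001103+0.000j on G[3,5]
L4: Y=0.000-0.1835j on G[3,1]
R10: Y=0.01122+0.000j on G[4,2]
I2: z[0]−=0.0284, z[2]+=0.0284
solve → V1=0.3537+3.067j, V2=0.6047+2.730j, V3=0.2194+1.861j, V4=0.5874+2.708j, V5=-1.086+0.1487j, V6=0.08268+0.1737j, V7=0.3510+2.404j

1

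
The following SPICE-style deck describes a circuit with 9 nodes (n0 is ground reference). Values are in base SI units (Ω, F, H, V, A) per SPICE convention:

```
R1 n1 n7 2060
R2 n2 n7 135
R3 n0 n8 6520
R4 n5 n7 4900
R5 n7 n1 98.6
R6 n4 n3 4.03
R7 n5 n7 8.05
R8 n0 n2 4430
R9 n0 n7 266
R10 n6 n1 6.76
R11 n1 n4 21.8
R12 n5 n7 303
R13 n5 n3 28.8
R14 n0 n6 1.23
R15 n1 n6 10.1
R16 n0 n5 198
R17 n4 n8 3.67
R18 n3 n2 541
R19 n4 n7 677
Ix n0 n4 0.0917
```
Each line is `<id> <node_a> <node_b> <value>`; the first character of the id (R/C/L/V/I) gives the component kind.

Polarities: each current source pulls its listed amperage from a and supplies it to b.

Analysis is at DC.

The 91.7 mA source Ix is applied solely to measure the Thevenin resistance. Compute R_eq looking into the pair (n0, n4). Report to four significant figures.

R_eq = 21.40 Ω

Element admittances at DC:
  Y(R1) = 0.0004854 S between n1,n7
  Y(R2) = 0.007407 S between n2,n7
  Y(R3) = 0.0001534 S between n0,n8
  Y(R4) = 0.0002041 S between n5,n7
  Y(R5) = 0.01014 S between n7,n1
  Y(R6) = 0.2481 S between n4,n3
  Y(R7) = 0.1242 S between n5,n7
  Y(R8) = 0.0002257 S between n0,n2
  Y(R9) = 0.003759 S between n0,n7
  Y(R10) = 0.1479 S between n6,n1
  Y(R11) = 0.04587 S between n1,n4
  Y(R12) = 0.003300 S between n5,n7
  Y(R13) = 0.03472 S between n5,n3
  Y(R14) = 0.8130 S between n0,n6
  Y(R15) = 0.09901 S between n1,n6
  Y(R16) = 0.005051 S between n0,n5
  Y(R17) = 0.2725 S between n4,n8
  Y(R18) = 0.001848 S between n3,n2
  Y(R19) = 0.001477 S between n4,n7
  Ix: injects 0.0917 A into n4 (from n0)
Assemble and solve the 8×8 MNA system:
  V(n1)=0.4202  V(n2)=1.346  V(n3)=1.883  V(n4)=1.962  V(n5)=1.346  V(n6)=0.09789  V(n7)=1.254  V(n8)=1.961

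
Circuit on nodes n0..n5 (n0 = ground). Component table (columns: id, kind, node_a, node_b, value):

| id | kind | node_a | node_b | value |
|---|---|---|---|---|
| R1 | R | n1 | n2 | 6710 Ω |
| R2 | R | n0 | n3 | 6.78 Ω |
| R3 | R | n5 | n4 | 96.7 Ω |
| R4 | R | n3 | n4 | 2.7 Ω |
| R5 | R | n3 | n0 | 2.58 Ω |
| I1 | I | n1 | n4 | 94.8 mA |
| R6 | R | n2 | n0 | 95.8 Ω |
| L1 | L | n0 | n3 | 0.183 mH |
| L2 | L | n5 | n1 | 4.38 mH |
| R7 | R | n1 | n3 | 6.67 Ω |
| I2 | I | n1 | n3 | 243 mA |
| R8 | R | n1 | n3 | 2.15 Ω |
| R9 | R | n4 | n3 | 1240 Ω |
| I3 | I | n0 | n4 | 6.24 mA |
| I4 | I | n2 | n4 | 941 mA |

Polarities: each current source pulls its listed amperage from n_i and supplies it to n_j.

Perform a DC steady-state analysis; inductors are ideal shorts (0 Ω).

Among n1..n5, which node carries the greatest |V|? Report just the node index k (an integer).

MNA unknowns: 5 node voltages V₁..V_5 plus 2 source currents (L1, L2)
R1: Y=0.0001490 on G[1,2]
R2: Y=0.1475 on G[0,3]
R3: Y=0.01034 on G[5,4]
R4: Y=0.3704 on G[3,4]
R5: Y=0.3876 on G[3,0]
I1: z[1]−=0.0948, z[4]+=0.0948
R6: Y=0.01044 on G[2,0]
L1: row V0−V3=0, i_L1 at 0,3
L2: row V5−V1=0, i_L2 at 5,1
R7: Y=0.1499 on G[1,3]
I2: z[1]−=0.243, z[3]+=0.243
R8: Y=0.4651 on G[1,3]
R9: Y=0.0008065 on G[4,3]
I3: z[0]−=0.00624, z[4]+=0.00624
I4: z[2]−=0.941, z[4]+=0.941
solve → V1=-0.5163, V2=-88.89, V3=0.000, V4=2.717, V5=-0.5163
aux → i_L1=-0.9341, i_L2=0.03344

2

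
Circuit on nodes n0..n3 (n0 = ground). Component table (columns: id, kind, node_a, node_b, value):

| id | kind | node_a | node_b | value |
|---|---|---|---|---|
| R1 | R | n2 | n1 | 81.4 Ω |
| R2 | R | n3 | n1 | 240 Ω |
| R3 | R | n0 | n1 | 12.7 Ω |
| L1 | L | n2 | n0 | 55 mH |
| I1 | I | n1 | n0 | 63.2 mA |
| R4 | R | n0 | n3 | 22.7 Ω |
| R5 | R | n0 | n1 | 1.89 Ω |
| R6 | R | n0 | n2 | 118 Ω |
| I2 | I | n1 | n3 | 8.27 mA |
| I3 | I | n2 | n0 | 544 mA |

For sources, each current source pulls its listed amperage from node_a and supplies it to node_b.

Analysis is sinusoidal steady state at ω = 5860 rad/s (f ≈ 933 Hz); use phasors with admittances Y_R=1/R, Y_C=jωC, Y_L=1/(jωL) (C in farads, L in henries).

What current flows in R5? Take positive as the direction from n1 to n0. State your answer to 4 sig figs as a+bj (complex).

-0.3307-0.04094j A

Element admittances at ω=5860 rad/s:
  Y(R1) = 0.01229+0.000j S between n2,n1
  Y(R2) = 0.004167+0.000j S between n3,n1
  Y(R3) = 0.07874+0.000j S between n0,n1
  Y(L1) = 0.000-0.003103j S between n2,n0
  I1: injects 0.0632 A into n0 (from n1)
  Y(R4) = 0.04405+0.000j S between n0,n3
  Y(R5) = 0.5291+0.000j S between n0,n1
  Y(R6) = 0.008475+0.000j S between n0,n2
  I2: injects 0.00827 A into n3 (from n1)
  I3: injects 0.544 A into n0 (from n2)
Assemble and solve the 3×3 MNA system:
  V(n1)=-0.6251-0.07738j  V(n2)=-25.99-3.930j  V(n3)=0.1175-0.006686j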